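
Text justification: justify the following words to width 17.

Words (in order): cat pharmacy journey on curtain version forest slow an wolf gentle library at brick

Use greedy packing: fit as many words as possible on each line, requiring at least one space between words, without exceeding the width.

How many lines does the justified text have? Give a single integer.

Answer: 6

Derivation:
Line 1: ['cat', 'pharmacy'] (min_width=12, slack=5)
Line 2: ['journey', 'on'] (min_width=10, slack=7)
Line 3: ['curtain', 'version'] (min_width=15, slack=2)
Line 4: ['forest', 'slow', 'an'] (min_width=14, slack=3)
Line 5: ['wolf', 'gentle'] (min_width=11, slack=6)
Line 6: ['library', 'at', 'brick'] (min_width=16, slack=1)
Total lines: 6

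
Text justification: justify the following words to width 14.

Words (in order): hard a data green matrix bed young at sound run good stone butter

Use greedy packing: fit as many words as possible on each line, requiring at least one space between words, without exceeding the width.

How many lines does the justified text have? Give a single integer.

Answer: 5

Derivation:
Line 1: ['hard', 'a', 'data'] (min_width=11, slack=3)
Line 2: ['green', 'matrix'] (min_width=12, slack=2)
Line 3: ['bed', 'young', 'at'] (min_width=12, slack=2)
Line 4: ['sound', 'run', 'good'] (min_width=14, slack=0)
Line 5: ['stone', 'butter'] (min_width=12, slack=2)
Total lines: 5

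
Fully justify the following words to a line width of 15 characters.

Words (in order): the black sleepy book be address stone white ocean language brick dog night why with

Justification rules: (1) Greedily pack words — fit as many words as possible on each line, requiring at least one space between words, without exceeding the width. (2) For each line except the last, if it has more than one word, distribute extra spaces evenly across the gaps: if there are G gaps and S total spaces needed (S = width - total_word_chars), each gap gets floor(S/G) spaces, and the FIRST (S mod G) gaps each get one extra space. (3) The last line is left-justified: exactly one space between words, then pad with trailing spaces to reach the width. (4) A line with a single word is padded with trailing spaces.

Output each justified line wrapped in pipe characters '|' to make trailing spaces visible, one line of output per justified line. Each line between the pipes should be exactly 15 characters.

Line 1: ['the', 'black'] (min_width=9, slack=6)
Line 2: ['sleepy', 'book', 'be'] (min_width=14, slack=1)
Line 3: ['address', 'stone'] (min_width=13, slack=2)
Line 4: ['white', 'ocean'] (min_width=11, slack=4)
Line 5: ['language', 'brick'] (min_width=14, slack=1)
Line 6: ['dog', 'night', 'why'] (min_width=13, slack=2)
Line 7: ['with'] (min_width=4, slack=11)

Answer: |the       black|
|sleepy  book be|
|address   stone|
|white     ocean|
|language  brick|
|dog  night  why|
|with           |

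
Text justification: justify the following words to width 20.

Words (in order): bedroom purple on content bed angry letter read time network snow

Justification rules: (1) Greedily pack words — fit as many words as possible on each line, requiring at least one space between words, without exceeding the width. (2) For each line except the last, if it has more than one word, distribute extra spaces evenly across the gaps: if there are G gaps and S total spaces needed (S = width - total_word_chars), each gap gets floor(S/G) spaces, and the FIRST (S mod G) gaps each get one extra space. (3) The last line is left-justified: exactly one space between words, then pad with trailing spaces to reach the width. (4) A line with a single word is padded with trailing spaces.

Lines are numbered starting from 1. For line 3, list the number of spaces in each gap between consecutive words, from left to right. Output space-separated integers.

Answer: 3 3

Derivation:
Line 1: ['bedroom', 'purple', 'on'] (min_width=17, slack=3)
Line 2: ['content', 'bed', 'angry'] (min_width=17, slack=3)
Line 3: ['letter', 'read', 'time'] (min_width=16, slack=4)
Line 4: ['network', 'snow'] (min_width=12, slack=8)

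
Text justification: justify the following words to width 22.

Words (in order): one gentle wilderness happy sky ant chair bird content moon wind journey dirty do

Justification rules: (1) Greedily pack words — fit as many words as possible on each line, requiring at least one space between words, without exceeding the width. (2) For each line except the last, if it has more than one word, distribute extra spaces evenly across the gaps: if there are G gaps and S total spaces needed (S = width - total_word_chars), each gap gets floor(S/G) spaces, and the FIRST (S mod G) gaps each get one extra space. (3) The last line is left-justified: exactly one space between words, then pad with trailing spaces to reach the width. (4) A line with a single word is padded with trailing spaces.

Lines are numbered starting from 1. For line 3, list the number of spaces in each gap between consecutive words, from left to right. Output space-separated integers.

Answer: 1 1 1

Derivation:
Line 1: ['one', 'gentle', 'wilderness'] (min_width=21, slack=1)
Line 2: ['happy', 'sky', 'ant', 'chair'] (min_width=19, slack=3)
Line 3: ['bird', 'content', 'moon', 'wind'] (min_width=22, slack=0)
Line 4: ['journey', 'dirty', 'do'] (min_width=16, slack=6)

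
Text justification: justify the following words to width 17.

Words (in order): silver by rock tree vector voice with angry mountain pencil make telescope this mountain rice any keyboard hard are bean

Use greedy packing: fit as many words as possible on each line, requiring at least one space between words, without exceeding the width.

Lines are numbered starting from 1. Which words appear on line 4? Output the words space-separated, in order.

Line 1: ['silver', 'by', 'rock'] (min_width=14, slack=3)
Line 2: ['tree', 'vector', 'voice'] (min_width=17, slack=0)
Line 3: ['with', 'angry'] (min_width=10, slack=7)
Line 4: ['mountain', 'pencil'] (min_width=15, slack=2)
Line 5: ['make', 'telescope'] (min_width=14, slack=3)
Line 6: ['this', 'mountain'] (min_width=13, slack=4)
Line 7: ['rice', 'any', 'keyboard'] (min_width=17, slack=0)
Line 8: ['hard', 'are', 'bean'] (min_width=13, slack=4)

Answer: mountain pencil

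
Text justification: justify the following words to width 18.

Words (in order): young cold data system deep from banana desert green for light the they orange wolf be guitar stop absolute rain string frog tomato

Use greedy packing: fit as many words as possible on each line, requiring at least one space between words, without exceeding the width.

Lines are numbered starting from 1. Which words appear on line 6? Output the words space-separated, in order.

Line 1: ['young', 'cold', 'data'] (min_width=15, slack=3)
Line 2: ['system', 'deep', 'from'] (min_width=16, slack=2)
Line 3: ['banana', 'desert'] (min_width=13, slack=5)
Line 4: ['green', 'for', 'light'] (min_width=15, slack=3)
Line 5: ['the', 'they', 'orange'] (min_width=15, slack=3)
Line 6: ['wolf', 'be', 'guitar'] (min_width=14, slack=4)
Line 7: ['stop', 'absolute', 'rain'] (min_width=18, slack=0)
Line 8: ['string', 'frog', 'tomato'] (min_width=18, slack=0)

Answer: wolf be guitar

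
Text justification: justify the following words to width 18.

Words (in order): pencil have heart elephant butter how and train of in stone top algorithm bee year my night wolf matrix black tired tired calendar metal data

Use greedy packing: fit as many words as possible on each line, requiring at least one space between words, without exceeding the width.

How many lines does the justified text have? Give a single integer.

Line 1: ['pencil', 'have', 'heart'] (min_width=17, slack=1)
Line 2: ['elephant', 'butter'] (min_width=15, slack=3)
Line 3: ['how', 'and', 'train', 'of'] (min_width=16, slack=2)
Line 4: ['in', 'stone', 'top'] (min_width=12, slack=6)
Line 5: ['algorithm', 'bee', 'year'] (min_width=18, slack=0)
Line 6: ['my', 'night', 'wolf'] (min_width=13, slack=5)
Line 7: ['matrix', 'black', 'tired'] (min_width=18, slack=0)
Line 8: ['tired', 'calendar'] (min_width=14, slack=4)
Line 9: ['metal', 'data'] (min_width=10, slack=8)
Total lines: 9

Answer: 9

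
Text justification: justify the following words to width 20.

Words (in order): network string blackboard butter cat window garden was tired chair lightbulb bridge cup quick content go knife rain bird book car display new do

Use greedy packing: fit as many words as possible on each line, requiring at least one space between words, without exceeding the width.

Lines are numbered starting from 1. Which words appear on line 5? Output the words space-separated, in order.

Answer: lightbulb bridge cup

Derivation:
Line 1: ['network', 'string'] (min_width=14, slack=6)
Line 2: ['blackboard', 'butter'] (min_width=17, slack=3)
Line 3: ['cat', 'window', 'garden'] (min_width=17, slack=3)
Line 4: ['was', 'tired', 'chair'] (min_width=15, slack=5)
Line 5: ['lightbulb', 'bridge', 'cup'] (min_width=20, slack=0)
Line 6: ['quick', 'content', 'go'] (min_width=16, slack=4)
Line 7: ['knife', 'rain', 'bird', 'book'] (min_width=20, slack=0)
Line 8: ['car', 'display', 'new', 'do'] (min_width=18, slack=2)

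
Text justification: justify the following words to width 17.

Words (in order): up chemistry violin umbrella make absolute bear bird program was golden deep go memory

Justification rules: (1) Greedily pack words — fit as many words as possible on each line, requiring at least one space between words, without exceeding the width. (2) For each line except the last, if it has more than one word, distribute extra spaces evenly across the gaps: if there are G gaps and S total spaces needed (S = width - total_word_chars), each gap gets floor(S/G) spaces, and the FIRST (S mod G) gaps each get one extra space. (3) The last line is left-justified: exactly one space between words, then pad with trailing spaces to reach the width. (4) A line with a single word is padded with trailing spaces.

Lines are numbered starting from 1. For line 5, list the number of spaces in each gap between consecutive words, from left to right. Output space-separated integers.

Answer: 2 2

Derivation:
Line 1: ['up', 'chemistry'] (min_width=12, slack=5)
Line 2: ['violin', 'umbrella'] (min_width=15, slack=2)
Line 3: ['make', 'absolute'] (min_width=13, slack=4)
Line 4: ['bear', 'bird', 'program'] (min_width=17, slack=0)
Line 5: ['was', 'golden', 'deep'] (min_width=15, slack=2)
Line 6: ['go', 'memory'] (min_width=9, slack=8)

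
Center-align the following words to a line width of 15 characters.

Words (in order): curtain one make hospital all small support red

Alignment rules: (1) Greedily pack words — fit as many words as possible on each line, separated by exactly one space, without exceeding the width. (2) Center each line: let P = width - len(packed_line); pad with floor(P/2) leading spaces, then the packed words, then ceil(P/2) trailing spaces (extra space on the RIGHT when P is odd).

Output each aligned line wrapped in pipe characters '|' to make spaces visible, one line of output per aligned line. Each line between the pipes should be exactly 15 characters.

Answer: |  curtain one  |
| make hospital |
|   all small   |
|  support red  |

Derivation:
Line 1: ['curtain', 'one'] (min_width=11, slack=4)
Line 2: ['make', 'hospital'] (min_width=13, slack=2)
Line 3: ['all', 'small'] (min_width=9, slack=6)
Line 4: ['support', 'red'] (min_width=11, slack=4)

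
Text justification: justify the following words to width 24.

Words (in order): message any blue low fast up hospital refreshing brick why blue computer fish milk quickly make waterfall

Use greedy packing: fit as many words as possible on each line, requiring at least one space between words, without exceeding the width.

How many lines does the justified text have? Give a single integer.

Line 1: ['message', 'any', 'blue', 'low'] (min_width=20, slack=4)
Line 2: ['fast', 'up', 'hospital'] (min_width=16, slack=8)
Line 3: ['refreshing', 'brick', 'why'] (min_width=20, slack=4)
Line 4: ['blue', 'computer', 'fish', 'milk'] (min_width=23, slack=1)
Line 5: ['quickly', 'make', 'waterfall'] (min_width=22, slack=2)
Total lines: 5

Answer: 5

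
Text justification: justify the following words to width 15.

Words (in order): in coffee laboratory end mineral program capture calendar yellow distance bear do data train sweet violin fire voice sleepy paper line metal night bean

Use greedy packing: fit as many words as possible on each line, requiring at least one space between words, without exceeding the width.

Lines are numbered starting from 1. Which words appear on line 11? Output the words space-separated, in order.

Line 1: ['in', 'coffee'] (min_width=9, slack=6)
Line 2: ['laboratory', 'end'] (min_width=14, slack=1)
Line 3: ['mineral', 'program'] (min_width=15, slack=0)
Line 4: ['capture'] (min_width=7, slack=8)
Line 5: ['calendar', 'yellow'] (min_width=15, slack=0)
Line 6: ['distance', 'bear'] (min_width=13, slack=2)
Line 7: ['do', 'data', 'train'] (min_width=13, slack=2)
Line 8: ['sweet', 'violin'] (min_width=12, slack=3)
Line 9: ['fire', 'voice'] (min_width=10, slack=5)
Line 10: ['sleepy', 'paper'] (min_width=12, slack=3)
Line 11: ['line', 'metal'] (min_width=10, slack=5)
Line 12: ['night', 'bean'] (min_width=10, slack=5)

Answer: line metal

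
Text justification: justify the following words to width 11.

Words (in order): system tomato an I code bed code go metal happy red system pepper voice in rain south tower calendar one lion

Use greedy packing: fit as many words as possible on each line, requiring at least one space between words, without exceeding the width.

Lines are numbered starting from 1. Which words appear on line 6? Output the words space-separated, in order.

Answer: red system

Derivation:
Line 1: ['system'] (min_width=6, slack=5)
Line 2: ['tomato', 'an', 'I'] (min_width=11, slack=0)
Line 3: ['code', 'bed'] (min_width=8, slack=3)
Line 4: ['code', 'go'] (min_width=7, slack=4)
Line 5: ['metal', 'happy'] (min_width=11, slack=0)
Line 6: ['red', 'system'] (min_width=10, slack=1)
Line 7: ['pepper'] (min_width=6, slack=5)
Line 8: ['voice', 'in'] (min_width=8, slack=3)
Line 9: ['rain', 'south'] (min_width=10, slack=1)
Line 10: ['tower'] (min_width=5, slack=6)
Line 11: ['calendar'] (min_width=8, slack=3)
Line 12: ['one', 'lion'] (min_width=8, slack=3)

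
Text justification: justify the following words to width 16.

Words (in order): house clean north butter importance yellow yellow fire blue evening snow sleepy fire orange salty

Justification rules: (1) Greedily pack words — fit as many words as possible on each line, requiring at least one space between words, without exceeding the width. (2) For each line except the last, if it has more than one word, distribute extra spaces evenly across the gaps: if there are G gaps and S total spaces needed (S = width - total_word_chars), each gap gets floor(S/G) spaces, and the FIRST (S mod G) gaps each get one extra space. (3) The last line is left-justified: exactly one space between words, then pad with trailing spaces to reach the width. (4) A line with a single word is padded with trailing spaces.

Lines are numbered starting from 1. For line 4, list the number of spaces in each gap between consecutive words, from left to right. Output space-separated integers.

Line 1: ['house', 'clean'] (min_width=11, slack=5)
Line 2: ['north', 'butter'] (min_width=12, slack=4)
Line 3: ['importance'] (min_width=10, slack=6)
Line 4: ['yellow', 'yellow'] (min_width=13, slack=3)
Line 5: ['fire', 'blue'] (min_width=9, slack=7)
Line 6: ['evening', 'snow'] (min_width=12, slack=4)
Line 7: ['sleepy', 'fire'] (min_width=11, slack=5)
Line 8: ['orange', 'salty'] (min_width=12, slack=4)

Answer: 4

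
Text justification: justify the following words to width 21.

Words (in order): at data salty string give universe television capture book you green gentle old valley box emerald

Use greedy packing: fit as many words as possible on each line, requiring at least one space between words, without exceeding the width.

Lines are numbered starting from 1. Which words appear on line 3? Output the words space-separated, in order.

Answer: television capture

Derivation:
Line 1: ['at', 'data', 'salty', 'string'] (min_width=20, slack=1)
Line 2: ['give', 'universe'] (min_width=13, slack=8)
Line 3: ['television', 'capture'] (min_width=18, slack=3)
Line 4: ['book', 'you', 'green', 'gentle'] (min_width=21, slack=0)
Line 5: ['old', 'valley', 'box'] (min_width=14, slack=7)
Line 6: ['emerald'] (min_width=7, slack=14)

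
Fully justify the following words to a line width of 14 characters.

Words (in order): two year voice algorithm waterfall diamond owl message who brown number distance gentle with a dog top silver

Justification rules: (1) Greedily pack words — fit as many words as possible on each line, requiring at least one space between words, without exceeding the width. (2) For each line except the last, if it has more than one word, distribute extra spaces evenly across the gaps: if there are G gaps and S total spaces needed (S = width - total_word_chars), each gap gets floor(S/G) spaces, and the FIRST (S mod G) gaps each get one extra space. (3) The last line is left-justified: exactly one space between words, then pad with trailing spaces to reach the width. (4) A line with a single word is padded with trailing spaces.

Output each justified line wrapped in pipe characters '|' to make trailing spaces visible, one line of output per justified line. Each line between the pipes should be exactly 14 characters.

Line 1: ['two', 'year', 'voice'] (min_width=14, slack=0)
Line 2: ['algorithm'] (min_width=9, slack=5)
Line 3: ['waterfall'] (min_width=9, slack=5)
Line 4: ['diamond', 'owl'] (min_width=11, slack=3)
Line 5: ['message', 'who'] (min_width=11, slack=3)
Line 6: ['brown', 'number'] (min_width=12, slack=2)
Line 7: ['distance'] (min_width=8, slack=6)
Line 8: ['gentle', 'with', 'a'] (min_width=13, slack=1)
Line 9: ['dog', 'top', 'silver'] (min_width=14, slack=0)

Answer: |two year voice|
|algorithm     |
|waterfall     |
|diamond    owl|
|message    who|
|brown   number|
|distance      |
|gentle  with a|
|dog top silver|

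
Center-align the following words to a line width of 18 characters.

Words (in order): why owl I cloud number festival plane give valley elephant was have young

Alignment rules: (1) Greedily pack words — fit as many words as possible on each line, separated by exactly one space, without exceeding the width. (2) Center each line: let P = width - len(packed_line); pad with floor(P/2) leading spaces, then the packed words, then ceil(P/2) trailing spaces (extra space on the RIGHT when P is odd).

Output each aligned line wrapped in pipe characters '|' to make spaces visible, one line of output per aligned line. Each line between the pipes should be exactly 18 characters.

Line 1: ['why', 'owl', 'I', 'cloud'] (min_width=15, slack=3)
Line 2: ['number', 'festival'] (min_width=15, slack=3)
Line 3: ['plane', 'give', 'valley'] (min_width=17, slack=1)
Line 4: ['elephant', 'was', 'have'] (min_width=17, slack=1)
Line 5: ['young'] (min_width=5, slack=13)

Answer: | why owl I cloud  |
| number festival  |
|plane give valley |
|elephant was have |
|      young       |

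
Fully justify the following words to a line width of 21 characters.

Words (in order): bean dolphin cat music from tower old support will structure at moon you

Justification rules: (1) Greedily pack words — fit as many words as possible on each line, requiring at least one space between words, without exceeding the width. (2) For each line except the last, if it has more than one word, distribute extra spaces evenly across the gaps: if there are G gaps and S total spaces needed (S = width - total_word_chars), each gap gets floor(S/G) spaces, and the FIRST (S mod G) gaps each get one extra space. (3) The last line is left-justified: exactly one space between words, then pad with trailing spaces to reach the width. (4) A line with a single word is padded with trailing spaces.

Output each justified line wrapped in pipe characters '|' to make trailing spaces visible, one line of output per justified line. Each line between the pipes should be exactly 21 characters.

Answer: |bean    dolphin   cat|
|music  from tower old|
|support          will|
|structure at moon you|

Derivation:
Line 1: ['bean', 'dolphin', 'cat'] (min_width=16, slack=5)
Line 2: ['music', 'from', 'tower', 'old'] (min_width=20, slack=1)
Line 3: ['support', 'will'] (min_width=12, slack=9)
Line 4: ['structure', 'at', 'moon', 'you'] (min_width=21, slack=0)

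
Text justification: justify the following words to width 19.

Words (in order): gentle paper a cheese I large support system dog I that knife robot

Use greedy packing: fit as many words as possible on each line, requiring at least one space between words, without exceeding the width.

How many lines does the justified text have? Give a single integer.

Line 1: ['gentle', 'paper', 'a'] (min_width=14, slack=5)
Line 2: ['cheese', 'I', 'large'] (min_width=14, slack=5)
Line 3: ['support', 'system', 'dog'] (min_width=18, slack=1)
Line 4: ['I', 'that', 'knife', 'robot'] (min_width=18, slack=1)
Total lines: 4

Answer: 4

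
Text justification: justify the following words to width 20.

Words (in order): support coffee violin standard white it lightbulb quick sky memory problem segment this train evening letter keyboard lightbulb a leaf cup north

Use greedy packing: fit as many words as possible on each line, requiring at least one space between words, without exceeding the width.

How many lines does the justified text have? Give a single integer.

Line 1: ['support', 'coffee'] (min_width=14, slack=6)
Line 2: ['violin', 'standard'] (min_width=15, slack=5)
Line 3: ['white', 'it', 'lightbulb'] (min_width=18, slack=2)
Line 4: ['quick', 'sky', 'memory'] (min_width=16, slack=4)
Line 5: ['problem', 'segment', 'this'] (min_width=20, slack=0)
Line 6: ['train', 'evening', 'letter'] (min_width=20, slack=0)
Line 7: ['keyboard', 'lightbulb', 'a'] (min_width=20, slack=0)
Line 8: ['leaf', 'cup', 'north'] (min_width=14, slack=6)
Total lines: 8

Answer: 8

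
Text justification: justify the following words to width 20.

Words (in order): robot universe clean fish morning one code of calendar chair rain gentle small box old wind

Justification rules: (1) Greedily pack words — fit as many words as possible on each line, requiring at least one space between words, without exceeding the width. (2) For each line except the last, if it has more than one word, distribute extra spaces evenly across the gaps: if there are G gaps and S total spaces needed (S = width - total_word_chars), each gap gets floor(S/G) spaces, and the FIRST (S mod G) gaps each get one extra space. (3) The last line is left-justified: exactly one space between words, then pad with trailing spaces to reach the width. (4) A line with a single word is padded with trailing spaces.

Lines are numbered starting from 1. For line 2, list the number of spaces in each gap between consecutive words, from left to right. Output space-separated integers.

Answer: 3 3

Derivation:
Line 1: ['robot', 'universe', 'clean'] (min_width=20, slack=0)
Line 2: ['fish', 'morning', 'one'] (min_width=16, slack=4)
Line 3: ['code', 'of', 'calendar'] (min_width=16, slack=4)
Line 4: ['chair', 'rain', 'gentle'] (min_width=17, slack=3)
Line 5: ['small', 'box', 'old', 'wind'] (min_width=18, slack=2)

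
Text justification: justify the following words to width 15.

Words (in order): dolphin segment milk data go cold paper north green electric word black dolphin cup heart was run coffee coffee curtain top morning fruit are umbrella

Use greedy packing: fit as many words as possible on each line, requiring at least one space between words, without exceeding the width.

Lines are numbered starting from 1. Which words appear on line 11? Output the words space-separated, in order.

Line 1: ['dolphin', 'segment'] (min_width=15, slack=0)
Line 2: ['milk', 'data', 'go'] (min_width=12, slack=3)
Line 3: ['cold', 'paper'] (min_width=10, slack=5)
Line 4: ['north', 'green'] (min_width=11, slack=4)
Line 5: ['electric', 'word'] (min_width=13, slack=2)
Line 6: ['black', 'dolphin'] (min_width=13, slack=2)
Line 7: ['cup', 'heart', 'was'] (min_width=13, slack=2)
Line 8: ['run', 'coffee'] (min_width=10, slack=5)
Line 9: ['coffee', 'curtain'] (min_width=14, slack=1)
Line 10: ['top', 'morning'] (min_width=11, slack=4)
Line 11: ['fruit', 'are'] (min_width=9, slack=6)
Line 12: ['umbrella'] (min_width=8, slack=7)

Answer: fruit are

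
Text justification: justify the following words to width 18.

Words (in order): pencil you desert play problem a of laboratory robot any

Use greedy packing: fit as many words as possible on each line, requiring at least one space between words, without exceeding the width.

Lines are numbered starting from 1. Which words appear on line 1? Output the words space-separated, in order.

Line 1: ['pencil', 'you', 'desert'] (min_width=17, slack=1)
Line 2: ['play', 'problem', 'a', 'of'] (min_width=17, slack=1)
Line 3: ['laboratory', 'robot'] (min_width=16, slack=2)
Line 4: ['any'] (min_width=3, slack=15)

Answer: pencil you desert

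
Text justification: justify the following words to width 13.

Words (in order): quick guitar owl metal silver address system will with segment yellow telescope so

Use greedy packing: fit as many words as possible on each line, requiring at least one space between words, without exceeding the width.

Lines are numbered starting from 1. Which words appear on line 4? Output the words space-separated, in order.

Answer: address

Derivation:
Line 1: ['quick', 'guitar'] (min_width=12, slack=1)
Line 2: ['owl', 'metal'] (min_width=9, slack=4)
Line 3: ['silver'] (min_width=6, slack=7)
Line 4: ['address'] (min_width=7, slack=6)
Line 5: ['system', 'will'] (min_width=11, slack=2)
Line 6: ['with', 'segment'] (min_width=12, slack=1)
Line 7: ['yellow'] (min_width=6, slack=7)
Line 8: ['telescope', 'so'] (min_width=12, slack=1)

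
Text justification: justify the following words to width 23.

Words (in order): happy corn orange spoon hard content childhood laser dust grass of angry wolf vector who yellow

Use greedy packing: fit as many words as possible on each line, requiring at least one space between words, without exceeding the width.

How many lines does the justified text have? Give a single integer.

Answer: 5

Derivation:
Line 1: ['happy', 'corn', 'orange', 'spoon'] (min_width=23, slack=0)
Line 2: ['hard', 'content', 'childhood'] (min_width=22, slack=1)
Line 3: ['laser', 'dust', 'grass', 'of'] (min_width=19, slack=4)
Line 4: ['angry', 'wolf', 'vector', 'who'] (min_width=21, slack=2)
Line 5: ['yellow'] (min_width=6, slack=17)
Total lines: 5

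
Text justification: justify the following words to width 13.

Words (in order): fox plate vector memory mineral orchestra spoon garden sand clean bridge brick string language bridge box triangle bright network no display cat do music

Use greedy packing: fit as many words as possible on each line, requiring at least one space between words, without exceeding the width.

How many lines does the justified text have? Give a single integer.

Line 1: ['fox', 'plate'] (min_width=9, slack=4)
Line 2: ['vector', 'memory'] (min_width=13, slack=0)
Line 3: ['mineral'] (min_width=7, slack=6)
Line 4: ['orchestra'] (min_width=9, slack=4)
Line 5: ['spoon', 'garden'] (min_width=12, slack=1)
Line 6: ['sand', 'clean'] (min_width=10, slack=3)
Line 7: ['bridge', 'brick'] (min_width=12, slack=1)
Line 8: ['string'] (min_width=6, slack=7)
Line 9: ['language'] (min_width=8, slack=5)
Line 10: ['bridge', 'box'] (min_width=10, slack=3)
Line 11: ['triangle'] (min_width=8, slack=5)
Line 12: ['bright'] (min_width=6, slack=7)
Line 13: ['network', 'no'] (min_width=10, slack=3)
Line 14: ['display', 'cat'] (min_width=11, slack=2)
Line 15: ['do', 'music'] (min_width=8, slack=5)
Total lines: 15

Answer: 15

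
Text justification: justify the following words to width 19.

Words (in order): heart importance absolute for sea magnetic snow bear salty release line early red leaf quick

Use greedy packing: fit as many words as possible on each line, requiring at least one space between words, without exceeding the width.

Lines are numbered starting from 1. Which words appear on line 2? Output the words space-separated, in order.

Line 1: ['heart', 'importance'] (min_width=16, slack=3)
Line 2: ['absolute', 'for', 'sea'] (min_width=16, slack=3)
Line 3: ['magnetic', 'snow', 'bear'] (min_width=18, slack=1)
Line 4: ['salty', 'release', 'line'] (min_width=18, slack=1)
Line 5: ['early', 'red', 'leaf'] (min_width=14, slack=5)
Line 6: ['quick'] (min_width=5, slack=14)

Answer: absolute for sea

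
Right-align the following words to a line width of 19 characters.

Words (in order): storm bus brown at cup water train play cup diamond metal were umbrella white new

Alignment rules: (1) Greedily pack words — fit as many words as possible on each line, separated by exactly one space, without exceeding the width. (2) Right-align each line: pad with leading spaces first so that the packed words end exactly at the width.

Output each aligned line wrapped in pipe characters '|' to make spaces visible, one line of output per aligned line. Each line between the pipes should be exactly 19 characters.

Line 1: ['storm', 'bus', 'brown', 'at'] (min_width=18, slack=1)
Line 2: ['cup', 'water', 'train'] (min_width=15, slack=4)
Line 3: ['play', 'cup', 'diamond'] (min_width=16, slack=3)
Line 4: ['metal', 'were', 'umbrella'] (min_width=19, slack=0)
Line 5: ['white', 'new'] (min_width=9, slack=10)

Answer: | storm bus brown at|
|    cup water train|
|   play cup diamond|
|metal were umbrella|
|          white new|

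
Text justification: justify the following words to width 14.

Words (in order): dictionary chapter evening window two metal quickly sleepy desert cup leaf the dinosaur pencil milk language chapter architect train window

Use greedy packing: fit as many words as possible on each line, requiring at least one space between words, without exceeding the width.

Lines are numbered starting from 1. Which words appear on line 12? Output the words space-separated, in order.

Line 1: ['dictionary'] (min_width=10, slack=4)
Line 2: ['chapter'] (min_width=7, slack=7)
Line 3: ['evening', 'window'] (min_width=14, slack=0)
Line 4: ['two', 'metal'] (min_width=9, slack=5)
Line 5: ['quickly', 'sleepy'] (min_width=14, slack=0)
Line 6: ['desert', 'cup'] (min_width=10, slack=4)
Line 7: ['leaf', 'the'] (min_width=8, slack=6)
Line 8: ['dinosaur'] (min_width=8, slack=6)
Line 9: ['pencil', 'milk'] (min_width=11, slack=3)
Line 10: ['language'] (min_width=8, slack=6)
Line 11: ['chapter'] (min_width=7, slack=7)
Line 12: ['architect'] (min_width=9, slack=5)
Line 13: ['train', 'window'] (min_width=12, slack=2)

Answer: architect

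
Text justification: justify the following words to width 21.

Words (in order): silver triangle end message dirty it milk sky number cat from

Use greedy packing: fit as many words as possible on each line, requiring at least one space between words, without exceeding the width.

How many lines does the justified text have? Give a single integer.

Line 1: ['silver', 'triangle', 'end'] (min_width=19, slack=2)
Line 2: ['message', 'dirty', 'it', 'milk'] (min_width=21, slack=0)
Line 3: ['sky', 'number', 'cat', 'from'] (min_width=19, slack=2)
Total lines: 3

Answer: 3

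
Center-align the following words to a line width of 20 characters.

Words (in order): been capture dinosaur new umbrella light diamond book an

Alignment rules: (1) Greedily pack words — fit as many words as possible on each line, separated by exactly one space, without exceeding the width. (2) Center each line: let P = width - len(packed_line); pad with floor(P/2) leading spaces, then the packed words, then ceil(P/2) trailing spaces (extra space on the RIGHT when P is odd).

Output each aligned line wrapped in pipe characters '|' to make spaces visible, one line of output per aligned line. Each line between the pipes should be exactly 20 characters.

Answer: |    been capture    |
|    dinosaur new    |
|   umbrella light   |
|  diamond book an   |

Derivation:
Line 1: ['been', 'capture'] (min_width=12, slack=8)
Line 2: ['dinosaur', 'new'] (min_width=12, slack=8)
Line 3: ['umbrella', 'light'] (min_width=14, slack=6)
Line 4: ['diamond', 'book', 'an'] (min_width=15, slack=5)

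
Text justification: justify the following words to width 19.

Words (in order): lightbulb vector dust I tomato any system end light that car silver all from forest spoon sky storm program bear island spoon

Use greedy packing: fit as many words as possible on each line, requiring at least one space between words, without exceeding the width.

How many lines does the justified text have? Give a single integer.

Answer: 7

Derivation:
Line 1: ['lightbulb', 'vector'] (min_width=16, slack=3)
Line 2: ['dust', 'I', 'tomato', 'any'] (min_width=17, slack=2)
Line 3: ['system', 'end', 'light'] (min_width=16, slack=3)
Line 4: ['that', 'car', 'silver', 'all'] (min_width=19, slack=0)
Line 5: ['from', 'forest', 'spoon'] (min_width=17, slack=2)
Line 6: ['sky', 'storm', 'program'] (min_width=17, slack=2)
Line 7: ['bear', 'island', 'spoon'] (min_width=17, slack=2)
Total lines: 7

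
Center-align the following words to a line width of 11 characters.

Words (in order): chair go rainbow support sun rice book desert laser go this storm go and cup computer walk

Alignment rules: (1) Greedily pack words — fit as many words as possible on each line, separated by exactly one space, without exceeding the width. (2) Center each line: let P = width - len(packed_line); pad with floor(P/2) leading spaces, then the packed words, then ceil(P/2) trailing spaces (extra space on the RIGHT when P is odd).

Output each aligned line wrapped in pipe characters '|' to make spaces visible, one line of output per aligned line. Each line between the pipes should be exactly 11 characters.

Answer: | chair go  |
|  rainbow  |
|support sun|
| rice book |
|  desert   |
| laser go  |
|this storm |
|go and cup |
| computer  |
|   walk    |

Derivation:
Line 1: ['chair', 'go'] (min_width=8, slack=3)
Line 2: ['rainbow'] (min_width=7, slack=4)
Line 3: ['support', 'sun'] (min_width=11, slack=0)
Line 4: ['rice', 'book'] (min_width=9, slack=2)
Line 5: ['desert'] (min_width=6, slack=5)
Line 6: ['laser', 'go'] (min_width=8, slack=3)
Line 7: ['this', 'storm'] (min_width=10, slack=1)
Line 8: ['go', 'and', 'cup'] (min_width=10, slack=1)
Line 9: ['computer'] (min_width=8, slack=3)
Line 10: ['walk'] (min_width=4, slack=7)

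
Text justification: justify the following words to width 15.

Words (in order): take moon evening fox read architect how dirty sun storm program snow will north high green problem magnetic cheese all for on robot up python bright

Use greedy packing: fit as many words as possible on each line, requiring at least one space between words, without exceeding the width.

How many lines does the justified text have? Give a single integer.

Answer: 12

Derivation:
Line 1: ['take', 'moon'] (min_width=9, slack=6)
Line 2: ['evening', 'fox'] (min_width=11, slack=4)
Line 3: ['read', 'architect'] (min_width=14, slack=1)
Line 4: ['how', 'dirty', 'sun'] (min_width=13, slack=2)
Line 5: ['storm', 'program'] (min_width=13, slack=2)
Line 6: ['snow', 'will', 'north'] (min_width=15, slack=0)
Line 7: ['high', 'green'] (min_width=10, slack=5)
Line 8: ['problem'] (min_width=7, slack=8)
Line 9: ['magnetic', 'cheese'] (min_width=15, slack=0)
Line 10: ['all', 'for', 'on'] (min_width=10, slack=5)
Line 11: ['robot', 'up', 'python'] (min_width=15, slack=0)
Line 12: ['bright'] (min_width=6, slack=9)
Total lines: 12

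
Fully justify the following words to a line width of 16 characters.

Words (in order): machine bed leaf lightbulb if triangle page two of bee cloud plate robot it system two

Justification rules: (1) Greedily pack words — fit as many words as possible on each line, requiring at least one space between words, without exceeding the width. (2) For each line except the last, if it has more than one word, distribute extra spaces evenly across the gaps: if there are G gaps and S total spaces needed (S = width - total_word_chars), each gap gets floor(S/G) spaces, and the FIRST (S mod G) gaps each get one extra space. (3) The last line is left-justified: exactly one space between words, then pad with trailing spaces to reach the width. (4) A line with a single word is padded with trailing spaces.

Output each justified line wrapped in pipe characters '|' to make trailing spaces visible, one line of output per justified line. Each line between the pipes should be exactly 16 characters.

Answer: |machine bed leaf|
|lightbulb     if|
|triangle    page|
|two of bee cloud|
|plate  robot  it|
|system two      |

Derivation:
Line 1: ['machine', 'bed', 'leaf'] (min_width=16, slack=0)
Line 2: ['lightbulb', 'if'] (min_width=12, slack=4)
Line 3: ['triangle', 'page'] (min_width=13, slack=3)
Line 4: ['two', 'of', 'bee', 'cloud'] (min_width=16, slack=0)
Line 5: ['plate', 'robot', 'it'] (min_width=14, slack=2)
Line 6: ['system', 'two'] (min_width=10, slack=6)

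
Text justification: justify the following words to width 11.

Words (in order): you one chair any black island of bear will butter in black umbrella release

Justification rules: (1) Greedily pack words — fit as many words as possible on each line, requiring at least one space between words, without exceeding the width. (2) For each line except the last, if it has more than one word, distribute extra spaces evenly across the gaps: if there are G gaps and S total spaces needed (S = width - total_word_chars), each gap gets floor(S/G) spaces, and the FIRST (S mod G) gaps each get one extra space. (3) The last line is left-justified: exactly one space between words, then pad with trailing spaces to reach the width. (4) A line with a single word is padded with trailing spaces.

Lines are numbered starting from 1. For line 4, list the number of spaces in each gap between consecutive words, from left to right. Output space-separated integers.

Answer: 3

Derivation:
Line 1: ['you', 'one'] (min_width=7, slack=4)
Line 2: ['chair', 'any'] (min_width=9, slack=2)
Line 3: ['black'] (min_width=5, slack=6)
Line 4: ['island', 'of'] (min_width=9, slack=2)
Line 5: ['bear', 'will'] (min_width=9, slack=2)
Line 6: ['butter', 'in'] (min_width=9, slack=2)
Line 7: ['black'] (min_width=5, slack=6)
Line 8: ['umbrella'] (min_width=8, slack=3)
Line 9: ['release'] (min_width=7, slack=4)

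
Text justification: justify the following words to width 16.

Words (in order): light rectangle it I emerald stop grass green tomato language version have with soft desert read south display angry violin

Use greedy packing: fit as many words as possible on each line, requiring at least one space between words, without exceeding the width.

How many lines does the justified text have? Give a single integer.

Answer: 9

Derivation:
Line 1: ['light', 'rectangle'] (min_width=15, slack=1)
Line 2: ['it', 'I', 'emerald'] (min_width=12, slack=4)
Line 3: ['stop', 'grass', 'green'] (min_width=16, slack=0)
Line 4: ['tomato', 'language'] (min_width=15, slack=1)
Line 5: ['version', 'have'] (min_width=12, slack=4)
Line 6: ['with', 'soft', 'desert'] (min_width=16, slack=0)
Line 7: ['read', 'south'] (min_width=10, slack=6)
Line 8: ['display', 'angry'] (min_width=13, slack=3)
Line 9: ['violin'] (min_width=6, slack=10)
Total lines: 9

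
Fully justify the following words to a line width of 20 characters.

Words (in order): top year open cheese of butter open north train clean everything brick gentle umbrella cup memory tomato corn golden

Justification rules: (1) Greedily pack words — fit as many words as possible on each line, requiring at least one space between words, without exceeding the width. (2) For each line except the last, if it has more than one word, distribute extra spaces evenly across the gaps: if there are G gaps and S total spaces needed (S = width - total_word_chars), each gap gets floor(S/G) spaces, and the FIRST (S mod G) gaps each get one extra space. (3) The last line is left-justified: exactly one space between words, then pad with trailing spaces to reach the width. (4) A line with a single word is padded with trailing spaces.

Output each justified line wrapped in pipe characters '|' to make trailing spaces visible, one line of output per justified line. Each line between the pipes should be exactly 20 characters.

Answer: |top year open cheese|
|of butter open north|
|train          clean|
|everything     brick|
|gentle  umbrella cup|
|memory  tomato  corn|
|golden              |

Derivation:
Line 1: ['top', 'year', 'open', 'cheese'] (min_width=20, slack=0)
Line 2: ['of', 'butter', 'open', 'north'] (min_width=20, slack=0)
Line 3: ['train', 'clean'] (min_width=11, slack=9)
Line 4: ['everything', 'brick'] (min_width=16, slack=4)
Line 5: ['gentle', 'umbrella', 'cup'] (min_width=19, slack=1)
Line 6: ['memory', 'tomato', 'corn'] (min_width=18, slack=2)
Line 7: ['golden'] (min_width=6, slack=14)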